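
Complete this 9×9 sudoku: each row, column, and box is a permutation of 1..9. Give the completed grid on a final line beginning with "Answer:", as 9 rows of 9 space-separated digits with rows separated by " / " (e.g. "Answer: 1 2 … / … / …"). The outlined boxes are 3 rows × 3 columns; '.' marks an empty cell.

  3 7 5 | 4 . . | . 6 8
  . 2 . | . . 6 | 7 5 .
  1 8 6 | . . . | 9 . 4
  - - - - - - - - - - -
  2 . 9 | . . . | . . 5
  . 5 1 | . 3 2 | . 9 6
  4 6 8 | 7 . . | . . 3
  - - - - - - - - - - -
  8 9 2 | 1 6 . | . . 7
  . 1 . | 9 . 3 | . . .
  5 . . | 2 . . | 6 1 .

Step 1. [r9c2∈{3,4}] 4 has one home in col 2: r9c2. So r9c2=4.
Step 2. [r5c4∈{8}] nothing but 8 survives at r5c4. So r5c4=8.
Step 3. [r5c7∈{4}] r5c7's peers cover all but 4 ⇒ r5c7=4.
Step 4. [r2c5∈{1,8,9}] r2c5 is the only open cell in row 2 admitting 8. So r2c5=8.
Step 5. [r9c5∈{7}] r9c5's peers cover all but 7, so r9c5=7.
Step 6. [r6c8∈{2}] nothing but 2 survives at r6c8 ⇒ r6c8=2.
Step 7. [r6c7∈{1}] r6c7 is down to just 1. So r6c7=1.
Step 8. [r3c4∈{3,5}] 5 has one home in col 4: r3c4. So r3c4=5.
Step 9. [r7c7∈{3,5}] col 7 places 3 nowhere but r7c7. So r7c7=3.
Step 10. [r7c6∈{4,5}] in row 7, 5 fits only at r7c6. So r7c6=5.
Step 11. [r1c7∈{2}] only 2 remains possible at r1c7, so r1c7=2.
Step 12. [r4c7∈{8}] nothing but 8 survives at r4c7, so r4c7=8.
Step 13. [r8c5∈{4}] r8c5 has the single candidate 4. So r8c5=4.
Step 14. [r6c6∈{9}] nothing but 9 survives at r6c6, so r6c6=9.
Step 15. [r4c5∈{1}] only 1 remains possible at r4c5. So r4c5=1.
Step 16. [r5c1∈{7}] r5c1 is down to just 7. So r5c1=7.
Step 17. [r2c3∈{4}] nothing but 4 survives at r2c3, so r2c3=4.
Step 18. [r4c8∈{7}] r4c8's peers cover all but 7. So r4c8=7.
Step 19. [r2c9∈{1}] r2c9 is down to just 1, so r2c9=1.
Step 20. [r3c5∈{2}] r3c5 has the single candidate 2 ⇒ r3c5=2.
Step 21. [r8c9∈{2}] r8c9's peers cover all but 2 ⇒ r8c9=2.
Step 22. [r9c3∈{3}] r9c3's peers cover all but 3 ⇒ r9c3=3.
Step 23. [r1c5∈{9}] r1c5 is down to just 9. So r1c5=9.
Step 24. [r8c1∈{6}] nothing but 6 survives at r8c1, so r8c1=6.
Step 25. [r3c6∈{7}] r3c6 has the single candidate 7 ⇒ r3c6=7.
Step 26. [r4c2∈{3}] r4c2 is down to just 3. So r4c2=3.
Step 27. [r1c6∈{1}] only 1 remains possible at r1c6. So r1c6=1.
Step 28. [r8c3∈{7}] r8c3 is down to just 7. So r8c3=7.
Step 29. [r3c8∈{3}] nothing but 3 survives at r3c8 ⇒ r3c8=3.
Step 30. [r2c1∈{9}] r2c1's peers cover all but 9 ⇒ r2c1=9.
Step 31. [r9c6∈{8}] r9c6 has the single candidate 8, so r9c6=8.
Step 32. [r4c4∈{6}] only 6 remains possible at r4c4. So r4c4=6.
Step 33. [r2c4∈{3}] only 3 remains possible at r2c4. So r2c4=3.
Step 34. [r8c8∈{8}] r8c8's peers cover all but 8, so r8c8=8.
Step 35. [r9c9∈{9}] r9c9 is down to just 9. So r9c9=9.
Step 36. [r8c7∈{5}] nothing but 5 survives at r8c7. So r8c7=5.
Step 37. [r4c6∈{4}] r4c6 has the single candidate 4, so r4c6=4.
Step 38. [r6c5∈{5}] nothing but 5 survives at r6c5. So r6c5=5.
Step 39. [r7c8∈{4}] r7c8 is down to just 4, so r7c8=4.

Answer: 3 7 5 4 9 1 2 6 8 / 9 2 4 3 8 6 7 5 1 / 1 8 6 5 2 7 9 3 4 / 2 3 9 6 1 4 8 7 5 / 7 5 1 8 3 2 4 9 6 / 4 6 8 7 5 9 1 2 3 / 8 9 2 1 6 5 3 4 7 / 6 1 7 9 4 3 5 8 2 / 5 4 3 2 7 8 6 1 9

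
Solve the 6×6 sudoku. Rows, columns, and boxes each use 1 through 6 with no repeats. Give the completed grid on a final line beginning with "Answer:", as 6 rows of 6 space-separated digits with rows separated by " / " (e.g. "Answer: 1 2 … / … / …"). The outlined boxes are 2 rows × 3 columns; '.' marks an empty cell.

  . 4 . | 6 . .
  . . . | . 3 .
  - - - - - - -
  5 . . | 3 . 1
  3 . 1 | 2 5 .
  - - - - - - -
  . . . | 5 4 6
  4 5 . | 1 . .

Step 1. [r1c3∈{2,3,5}] in row 1, 3 fits only at r1c3, so r1c3=3.
Step 2. [r5c3∈{2}] r5c3 has the single candidate 2, so r5c3=2.
Step 3. [r2c1∈{1,2,6}] col 1 places 6 nowhere but r2c1, so r2c1=6.
Step 4. [r1c1∈{1,2}] r1c1 is the only open cell in col 1 admitting 2 ⇒ r1c1=2.
Step 5. [r2c6∈{2,4,5}] row 2 places 2 nowhere but r2c6 ⇒ r2c6=2.
Step 6. [r3c5∈{6}] r3c5's peers cover all but 6 ⇒ r3c5=6.
Step 7. [r5c2∈{1,3}] across row 5, 3 lands solely at r5c2. So r5c2=3.
Step 8. [r3c3∈{4}] r3c3 is down to just 4, so r3c3=4.
Step 9. [r1c5∈{1}] r1c5's peers cover all but 1, so r1c5=1.
Step 10. [r1c6∈{5}] nothing but 5 survives at r1c6, so r1c6=5.
Step 11. [r5c1∈{1}] only 1 remains possible at r5c1, so r5c1=1.
Step 12. [r3c2∈{2}] r3c2 is down to just 2 ⇒ r3c2=2.
Step 13. [r2c4∈{4}] only 4 remains possible at r2c4. So r2c4=4.
Step 14. [r4c6∈{4}] nothing but 4 survives at r4c6. So r4c6=4.
Step 15. [r4c2∈{6}] r4c2 is down to just 6. So r4c2=6.
Step 16. [r6c5∈{2}] r6c5 is down to just 2 ⇒ r6c5=2.
Step 17. [r6c6∈{3}] r6c6 is down to just 3 ⇒ r6c6=3.
Step 18. [r2c3∈{5}] r2c3 is down to just 5, so r2c3=5.
Step 19. [r2c2∈{1}] nothing but 1 survives at r2c2. So r2c2=1.
Step 20. [r6c3∈{6}] only 6 remains possible at r6c3. So r6c3=6.

Answer: 2 4 3 6 1 5 / 6 1 5 4 3 2 / 5 2 4 3 6 1 / 3 6 1 2 5 4 / 1 3 2 5 4 6 / 4 5 6 1 2 3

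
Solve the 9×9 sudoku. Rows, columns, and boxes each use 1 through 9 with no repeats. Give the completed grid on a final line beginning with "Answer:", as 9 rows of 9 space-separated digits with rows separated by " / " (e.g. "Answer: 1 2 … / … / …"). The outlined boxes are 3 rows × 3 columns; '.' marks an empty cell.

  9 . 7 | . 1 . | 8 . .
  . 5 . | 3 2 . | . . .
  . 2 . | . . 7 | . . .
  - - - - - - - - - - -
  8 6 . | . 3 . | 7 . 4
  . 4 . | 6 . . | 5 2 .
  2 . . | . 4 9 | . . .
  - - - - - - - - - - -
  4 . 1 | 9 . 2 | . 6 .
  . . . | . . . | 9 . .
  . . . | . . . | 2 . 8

Step 1. [r1c2∈{3}] r1c2 is down to just 3 ⇒ r1c2=3.
Step 2. [r7c7∈{3}] r7c7 has the single candidate 3 ⇒ r7c7=3.
Step 3. [r6c2∈{1,7}] in col 2, 1 fits only at r6c2, so r6c2=1.
Step 4. [r3c5∈{5,6,8,9}] 9 has one home in col 5: r3c5, so r3c5=9.
Step 5. [r6c4∈{5,7,8}] row 6 places 7 nowhere but r6c4. So r6c4=7.
Step 6. [r8c3∈{2,3,5,6,8}] row 8 places 2 nowhere but r8c3 ⇒ r8c3=2.
Step 7. [r5c5∈{8}] only 8 remains possible at r5c5. So r5c5=8.
Step 8. [r5c6∈{1}] r5c6 is down to just 1. So r5c6=1.
Step 9. [r4c8∈{1,9}] r4c8 is the only open cell in row 4 admitting 1, so r4c8=1.
Step 10. [r8c9∈{1,5,7}] in box 9, 1 fits only at r8c9, so r8c9=1.
Step 11. [r4c6∈{5}] r4c6 has the single candidate 5. So r4c6=5.
Step 12. [r6c7∈{6}] r6c7 is down to just 6. So r6c7=6.
Step 13. [r6c9∈{3}] r6c9's peers cover all but 3 ⇒ r6c9=3.
Step 14. [r2c8∈{4,7,9}] 9 has one home in col 8: r2c8, so r2c8=9.
Step 15. [r5c1∈{3,7}] r5c1 is the only open cell in row 5 admitting 7 ⇒ r5c1=7.
Step 16. [r7c2∈{7,8}] in row 7, 8 fits only at r7c2, so r7c2=8.
Step 17. [r8c2∈{7}] nothing but 7 survives at r8c2, so r8c2=7.
Step 18. [r9c8∈{4,5,7}] in col 8, 7 fits only at r9c8 ⇒ r9c8=7.
Step 19. [r8c8∈{4,5}] across box 9, 4 lands solely at r8c8. So r8c8=4.
Step 20. [r1c8∈{5}] r1c8's peers cover all but 5. So r1c8=5.
Step 21. [r1c4∈{4}] nothing but 4 survives at r1c4. So r1c4=4.
Step 22. [r3c9∈{6}] nothing but 6 survives at r3c9, so r3c9=6.
Step 23. [r3c4∈{5,8}] in row 3, 5 fits only at r3c4 ⇒ r3c4=5.
Step 24. [r1c6∈{6}] r1c6's peers cover all but 6 ⇒ r1c6=6.
Step 25. [r3c1∈{1}] r3c1 has the single candidate 1. So r3c1=1.
Step 26. [r2c1∈{6}] nothing but 6 survives at r2c1, so r2c1=6.
Step 27. [r9c3∈{3,5,6,9}] across col 3, 6 lands solely at r9c3. So r9c3=6.
Step 28. [r9c5∈{5}] nothing but 5 survives at r9c5. So r9c5=5.
Step 29. [r2c6∈{8}] r2c6 has the single candidate 8. So r2c6=8.
Step 30. [r9c1∈{3}] only 3 remains possible at r9c1. So r9c1=3.
Step 31. [r2c3∈{4}] r2c3 has the single candidate 4. So r2c3=4.
Step 32. [r5c9∈{9}] nothing but 9 survives at r5c9. So r5c9=9.
Step 33. [r4c3∈{9}] r4c3 has the single candidate 9. So r4c3=9.
Step 34. [r7c5∈{7}] r7c5 is down to just 7, so r7c5=7.
Step 35. [r2c7∈{1}] only 1 remains possible at r2c7. So r2c7=1.
Step 36. [r3c7∈{4}] r3c7 has the single candidate 4 ⇒ r3c7=4.
Step 37. [r3c8∈{3}] nothing but 3 survives at r3c8. So r3c8=3.
Step 38. [r8c4∈{8}] r8c4's peers cover all but 8. So r8c4=8.
Step 39. [r8c6∈{3}] only 3 remains possible at r8c6. So r8c6=3.
Step 40. [r7c9∈{5}] r7c9 has the single candidate 5 ⇒ r7c9=5.
Step 41. [r8c5∈{6}] r8c5 is down to just 6 ⇒ r8c5=6.
Step 42. [r6c3∈{5}] r6c3 has the single candidate 5. So r6c3=5.
Step 43. [r2c9∈{7}] only 7 remains possible at r2c9, so r2c9=7.
Step 44. [r9c2∈{9}] r9c2 is down to just 9. So r9c2=9.
Step 45. [r9c6∈{4}] only 4 remains possible at r9c6 ⇒ r9c6=4.
Step 46. [r1c9∈{2}] nothing but 2 survives at r1c9, so r1c9=2.
Step 47. [r9c4∈{1}] only 1 remains possible at r9c4. So r9c4=1.
Step 48. [r6c8∈{8}] r6c8's peers cover all but 8. So r6c8=8.
Step 49. [r8c1∈{5}] r8c1 is down to just 5. So r8c1=5.
Step 50. [r3c3∈{8}] nothing but 8 survives at r3c3, so r3c3=8.
Step 51. [r4c4∈{2}] r4c4 has the single candidate 2. So r4c4=2.
Step 52. [r5c3∈{3}] r5c3 is down to just 3. So r5c3=3.

Answer: 9 3 7 4 1 6 8 5 2 / 6 5 4 3 2 8 1 9 7 / 1 2 8 5 9 7 4 3 6 / 8 6 9 2 3 5 7 1 4 / 7 4 3 6 8 1 5 2 9 / 2 1 5 7 4 9 6 8 3 / 4 8 1 9 7 2 3 6 5 / 5 7 2 8 6 3 9 4 1 / 3 9 6 1 5 4 2 7 8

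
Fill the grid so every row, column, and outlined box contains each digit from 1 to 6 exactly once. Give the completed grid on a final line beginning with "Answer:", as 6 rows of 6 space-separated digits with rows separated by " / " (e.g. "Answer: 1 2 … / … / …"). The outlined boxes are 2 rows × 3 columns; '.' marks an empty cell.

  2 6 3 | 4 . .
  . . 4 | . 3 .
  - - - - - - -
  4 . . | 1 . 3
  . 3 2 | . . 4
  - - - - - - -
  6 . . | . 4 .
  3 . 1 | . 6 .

Step 1. [r3c2∈{5}] r3c2's peers cover all but 5. So r3c2=5.
Step 2. [r2c6∈{1,2,5,6}] across col 6, 6 lands solely at r2c6. So r2c6=6.
Step 3. [r5c2∈{2}] only 2 remains possible at r5c2 ⇒ r5c2=2.
Step 4. [r2c4∈{2,5}] in row 2, 2 fits only at r2c4, so r2c4=2.
Step 5. [r6c4∈{5}] r6c4 is down to just 5, so r6c4=5.
Step 6. [r1c5∈{1,5}] in col 5, 1 fits only at r1c5, so r1c5=1.
Step 7. [r2c1∈{1,5}] row 2 places 5 nowhere but r2c1 ⇒ r2c1=5.
Step 8. [r3c5∈{2}] r3c5 has the single candidate 2 ⇒ r3c5=2.
Step 9. [r4c5∈{5}] r4c5's peers cover all but 5, so r4c5=5.
Step 10. [r5c6∈{1}] r5c6 has the single candidate 1 ⇒ r5c6=1.
Step 11. [r5c3∈{5}] only 5 remains possible at r5c3. So r5c3=5.
Step 12. [r4c4∈{6}] only 6 remains possible at r4c4 ⇒ r4c4=6.
Step 13. [r1c6∈{5}] only 5 remains possible at r1c6, so r1c6=5.
Step 14. [r6c2∈{4}] r6c2 is down to just 4. So r6c2=4.
Step 15. [r4c1∈{1}] r4c1's peers cover all but 1. So r4c1=1.
Step 16. [r3c3∈{6}] r3c3 is down to just 6 ⇒ r3c3=6.
Step 17. [r2c2∈{1}] r2c2 is down to just 1, so r2c2=1.
Step 18. [r5c4∈{3}] r5c4 is down to just 3 ⇒ r5c4=3.
Step 19. [r6c6∈{2}] only 2 remains possible at r6c6, so r6c6=2.

Answer: 2 6 3 4 1 5 / 5 1 4 2 3 6 / 4 5 6 1 2 3 / 1 3 2 6 5 4 / 6 2 5 3 4 1 / 3 4 1 5 6 2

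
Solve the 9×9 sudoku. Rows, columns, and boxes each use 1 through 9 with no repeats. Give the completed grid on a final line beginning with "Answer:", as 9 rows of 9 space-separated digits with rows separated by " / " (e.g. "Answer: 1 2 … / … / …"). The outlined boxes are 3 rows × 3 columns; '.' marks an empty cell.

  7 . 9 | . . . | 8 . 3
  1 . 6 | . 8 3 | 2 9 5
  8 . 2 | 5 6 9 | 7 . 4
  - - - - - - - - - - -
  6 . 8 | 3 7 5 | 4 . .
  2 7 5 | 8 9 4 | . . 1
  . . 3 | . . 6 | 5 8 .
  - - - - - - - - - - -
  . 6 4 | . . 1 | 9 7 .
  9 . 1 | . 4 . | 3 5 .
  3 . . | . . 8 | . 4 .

Step 1. [r7c4∈{2}] only 2 remains possible at r7c4 ⇒ r7c4=2.
Step 2. [r2c2∈{4}] r2c2 has the single candidate 4 ⇒ r2c2=4.
Step 3. [r6c5∈{1,2}] in box 5, 2 fits only at r6c5 ⇒ r6c5=2.
Step 4. [r8c6∈{7}] r8c6 is down to just 7. So r8c6=7.
Step 5. [r6c4∈{1}] r6c4's peers cover all but 1 ⇒ r6c4=1.
Step 6. [r9c5∈{5}] r9c5 has the single candidate 5. So r9c5=5.
Step 7. [r9c2∈{2}] only 2 remains possible at r9c2. So r9c2=2.
Step 8. [r9c9∈{6}] r9c9 is down to just 6 ⇒ r9c9=6.
Step 9. [r1c8∈{1,6}] across row 1, 6 lands solely at r1c8, so r1c8=6.
Step 10. [r8c9∈{2,8}] across row 8, 2 lands solely at r8c9, so r8c9=2.
Step 11. [r4c9∈{9}] r4c9 has the single candidate 9 ⇒ r4c9=9.
Step 12. [r9c7∈{1}] only 1 remains possible at r9c7, so r9c7=1.
Step 13. [r4c2∈{1}] r4c2 is down to just 1 ⇒ r4c2=1.
Step 14. [r9c3∈{7}] nothing but 7 survives at r9c3. So r9c3=7.
Step 15. [r7c1∈{5}] only 5 remains possible at r7c1, so r7c1=5.
Step 16. [r1c4∈{4}] only 4 remains possible at r1c4. So r1c4=4.
Step 17. [r8c2∈{8}] r8c2 is down to just 8 ⇒ r8c2=8.
Step 18. [r3c8∈{1}] r3c8 is down to just 1 ⇒ r3c8=1.
Step 19. [r8c4∈{6}] nothing but 6 survives at r8c4, so r8c4=6.
Step 20. [r5c7∈{6}] r5c7 is down to just 6 ⇒ r5c7=6.
Step 21. [r1c2∈{5}] r1c2 is down to just 5. So r1c2=5.
Step 22. [r7c5∈{3}] r7c5 has the single candidate 3 ⇒ r7c5=3.
Step 23. [r1c5∈{1}] only 1 remains possible at r1c5, so r1c5=1.
Step 24. [r6c9∈{7}] nothing but 7 survives at r6c9 ⇒ r6c9=7.
Step 25. [r2c4∈{7}] nothing but 7 survives at r2c4 ⇒ r2c4=7.
Step 26. [r9c4∈{9}] r9c4 has the single candidate 9 ⇒ r9c4=9.
Step 27. [r6c1∈{4}] r6c1's peers cover all but 4, so r6c1=4.
Step 28. [r4c8∈{2}] nothing but 2 survives at r4c8. So r4c8=2.
Step 29. [r5c8∈{3}] r5c8 is down to just 3, so r5c8=3.
Step 30. [r1c6∈{2}] r1c6 is down to just 2, so r1c6=2.
Step 31. [r7c9∈{8}] only 8 remains possible at r7c9, so r7c9=8.
Step 32. [r6c2∈{9}] r6c2's peers cover all but 9. So r6c2=9.
Step 33. [r3c2∈{3}] r3c2's peers cover all but 3, so r3c2=3.

Answer: 7 5 9 4 1 2 8 6 3 / 1 4 6 7 8 3 2 9 5 / 8 3 2 5 6 9 7 1 4 / 6 1 8 3 7 5 4 2 9 / 2 7 5 8 9 4 6 3 1 / 4 9 3 1 2 6 5 8 7 / 5 6 4 2 3 1 9 7 8 / 9 8 1 6 4 7 3 5 2 / 3 2 7 9 5 8 1 4 6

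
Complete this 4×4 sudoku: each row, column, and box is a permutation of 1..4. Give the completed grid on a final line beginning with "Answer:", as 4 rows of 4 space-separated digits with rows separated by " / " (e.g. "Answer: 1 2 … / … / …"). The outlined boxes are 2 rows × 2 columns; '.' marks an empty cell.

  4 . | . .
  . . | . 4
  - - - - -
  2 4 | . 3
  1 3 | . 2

Step 1. [r1c3∈{1,2,3}] r1c3 is the only open cell in row 1 admitting 3 ⇒ r1c3=3.
Step 2. [r1c2∈{1,2}] 2 has one home in row 1: r1c2. So r1c2=2.
Step 3. [r2c3∈{1,2}] in row 2, 2 fits only at r2c3 ⇒ r2c3=2.
Step 4. [r3c3∈{1}] r3c3 is down to just 1. So r3c3=1.
Step 5. [r2c1∈{3}] r2c1's peers cover all but 3, so r2c1=3.
Step 6. [r2c2∈{1}] r2c2 is down to just 1 ⇒ r2c2=1.
Step 7. [r4c3∈{4}] r4c3's peers cover all but 4 ⇒ r4c3=4.
Step 8. [r1c4∈{1}] r1c4 has the single candidate 1. So r1c4=1.

Answer: 4 2 3 1 / 3 1 2 4 / 2 4 1 3 / 1 3 4 2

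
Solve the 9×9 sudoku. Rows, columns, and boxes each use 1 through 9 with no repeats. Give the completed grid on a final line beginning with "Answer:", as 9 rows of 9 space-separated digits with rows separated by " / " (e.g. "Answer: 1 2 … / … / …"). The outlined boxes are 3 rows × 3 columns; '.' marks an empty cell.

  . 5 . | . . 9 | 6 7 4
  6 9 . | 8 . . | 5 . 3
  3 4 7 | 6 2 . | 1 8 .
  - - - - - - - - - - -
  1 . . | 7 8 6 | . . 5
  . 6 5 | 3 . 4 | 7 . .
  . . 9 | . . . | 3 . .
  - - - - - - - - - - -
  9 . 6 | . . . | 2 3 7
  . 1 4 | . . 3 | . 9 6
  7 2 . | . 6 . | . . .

Step 1. [r1c4∈{1}] r1c4 has the single candidate 1. So r1c4=1.
Step 2. [r6c6∈{1,2,5}] in col 6, 2 fits only at r6c6 ⇒ r6c6=2.
Step 3. [r5c9∈{1,2,8,9}] col 9 places 2 nowhere but r5c9 ⇒ r5c9=2.
Step 4. [r6c9∈{1,8}] box 6 places 8 nowhere but r6c9. So r6c9=8.
Step 5. [r6c4∈{5}] only 5 remains possible at r6c4, so r6c4=5.
Step 6. [r4c8∈{4}] r4c8 is down to just 4. So r4c8=4.
Step 7. [r5c8∈{1}] r5c8 has the single candidate 1. So r5c8=1.
Step 8. [r7c2∈{8}] r7c2 is down to just 8 ⇒ r7c2=8.
Step 9. [r4c3∈{2,3}] row 4 places 2 nowhere but r4c3 ⇒ r4c3=2.
Step 10. [r9c6∈{1,5,8}] across col 6, 8 lands solely at r9c6. So r9c6=8.
Step 11. [r7c6∈{1,5}] in col 6, 1 fits only at r7c6, so r7c6=1.
Step 12. [r7c5∈{4,5}] across row 7, 5 lands solely at r7c5 ⇒ r7c5=5.
Step 13. [r7c4∈{4}] r7c4 has the single candidate 4, so r7c4=4.
Step 14. [r5c1∈{8}] only 8 remains possible at r5c1 ⇒ r5c1=8.
Step 15. [r2c5∈{4,7}] across row 2, 4 lands solely at r2c5. So r2c5=4.
Step 16. [r1c1∈{2}] only 2 remains possible at r1c1. So r1c1=2.
Step 17. [r8c1∈{5}] only 5 remains possible at r8c1, so r8c1=5.
Step 18. [r2c6∈{7}] r2c6 is down to just 7, so r2c6=7.
Step 19. [r9c9∈{1}] r9c9 has the single candidate 1. So r9c9=1.
Step 20. [r2c3∈{1}] nothing but 1 survives at r2c3. So r2c3=1.
Step 21. [r8c5∈{7}] only 7 remains possible at r8c5. So r8c5=7.
Step 22. [r3c6∈{5}] only 5 remains possible at r3c6, so r3c6=5.
Step 23. [r6c2∈{7}] only 7 remains possible at r6c2. So r6c2=7.
Step 24. [r9c7∈{4}] only 4 remains possible at r9c7, so r9c7=4.
Step 25. [r3c9∈{9}] nothing but 9 survives at r3c9 ⇒ r3c9=9.
Step 26. [r6c8∈{6}] r6c8 has the single candidate 6. So r6c8=6.
Step 27. [r4c2∈{3}] nothing but 3 survives at r4c2 ⇒ r4c2=3.
Step 28. [r9c4∈{9}] r9c4's peers cover all but 9, so r9c4=9.
Step 29. [r9c8∈{5}] r9c8 is down to just 5, so r9c8=5.
Step 30. [r2c8∈{2}] r2c8's peers cover all but 2. So r2c8=2.
Step 31. [r6c1∈{4}] r6c1's peers cover all but 4. So r6c1=4.
Step 32. [r9c3∈{3}] r9c3's peers cover all but 3. So r9c3=3.
Step 33. [r8c7∈{8}] r8c7 is down to just 8 ⇒ r8c7=8.
Step 34. [r4c7∈{9}] r4c7 is down to just 9. So r4c7=9.
Step 35. [r1c3∈{8}] only 8 remains possible at r1c3. So r1c3=8.
Step 36. [r8c4∈{2}] r8c4 has the single candidate 2. So r8c4=2.
Step 37. [r6c5∈{1}] r6c5 has the single candidate 1, so r6c5=1.
Step 38. [r1c5∈{3}] r1c5 has the single candidate 3 ⇒ r1c5=3.
Step 39. [r5c5∈{9}] r5c5 is down to just 9 ⇒ r5c5=9.

Answer: 2 5 8 1 3 9 6 7 4 / 6 9 1 8 4 7 5 2 3 / 3 4 7 6 2 5 1 8 9 / 1 3 2 7 8 6 9 4 5 / 8 6 5 3 9 4 7 1 2 / 4 7 9 5 1 2 3 6 8 / 9 8 6 4 5 1 2 3 7 / 5 1 4 2 7 3 8 9 6 / 7 2 3 9 6 8 4 5 1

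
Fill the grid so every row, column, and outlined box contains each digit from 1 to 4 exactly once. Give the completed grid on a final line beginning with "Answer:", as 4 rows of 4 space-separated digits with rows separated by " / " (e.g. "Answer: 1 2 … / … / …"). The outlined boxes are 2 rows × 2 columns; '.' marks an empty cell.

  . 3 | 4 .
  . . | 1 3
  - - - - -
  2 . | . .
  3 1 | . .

Step 1. [r4c4∈{2,4}] 4 has one home in row 4: r4c4. So r4c4=4.
Step 2. [r2c2∈{2,4}] in row 2, 2 fits only at r2c2, so r2c2=2.
Step 3. [r3c2∈{4}] nothing but 4 survives at r3c2 ⇒ r3c2=4.
Step 4. [r1c4∈{2}] r1c4 is down to just 2. So r1c4=2.
Step 5. [r1c1∈{1}] nothing but 1 survives at r1c1 ⇒ r1c1=1.
Step 6. [r2c1∈{4}] r2c1 is down to just 4, so r2c1=4.
Step 7. [r3c4∈{1}] nothing but 1 survives at r3c4, so r3c4=1.
Step 8. [r4c3∈{2}] only 2 remains possible at r4c3. So r4c3=2.
Step 9. [r3c3∈{3}] r3c3 is down to just 3 ⇒ r3c3=3.

Answer: 1 3 4 2 / 4 2 1 3 / 2 4 3 1 / 3 1 2 4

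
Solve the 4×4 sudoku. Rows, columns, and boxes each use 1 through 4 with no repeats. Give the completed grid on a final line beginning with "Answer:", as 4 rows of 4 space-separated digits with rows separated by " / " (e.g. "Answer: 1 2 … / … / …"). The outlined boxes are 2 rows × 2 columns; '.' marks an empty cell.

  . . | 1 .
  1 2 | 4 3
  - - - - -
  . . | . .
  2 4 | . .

Step 1. [r3c1∈{3}] r3c1's peers cover all but 3 ⇒ r3c1=3.
Step 2. [r3c4∈{1,2,4}] r3c4 is the only open cell in row 3 admitting 4. So r3c4=4.
Step 3. [r1c4∈{2}] r1c4's peers cover all but 2, so r1c4=2.
Step 4. [r1c1∈{4}] only 4 remains possible at r1c1. So r1c1=4.
Step 5. [r3c2∈{1}] r3c2 is down to just 1, so r3c2=1.
Step 6. [r1c2∈{3}] nothing but 3 survives at r1c2. So r1c2=3.
Step 7. [r4c4∈{1}] only 1 remains possible at r4c4 ⇒ r4c4=1.
Step 8. [r3c3∈{2}] r3c3 is down to just 2. So r3c3=2.
Step 9. [r4c3∈{3}] r4c3 is down to just 3, so r4c3=3.

Answer: 4 3 1 2 / 1 2 4 3 / 3 1 2 4 / 2 4 3 1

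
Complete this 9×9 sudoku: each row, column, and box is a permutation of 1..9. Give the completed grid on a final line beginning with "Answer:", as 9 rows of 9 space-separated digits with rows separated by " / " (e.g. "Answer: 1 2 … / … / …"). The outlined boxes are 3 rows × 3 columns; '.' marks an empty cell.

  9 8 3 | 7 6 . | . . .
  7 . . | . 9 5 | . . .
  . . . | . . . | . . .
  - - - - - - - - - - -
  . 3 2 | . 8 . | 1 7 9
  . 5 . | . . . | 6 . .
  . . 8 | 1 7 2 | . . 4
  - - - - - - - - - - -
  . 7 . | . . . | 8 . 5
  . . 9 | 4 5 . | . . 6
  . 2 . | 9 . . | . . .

Step 1. [r8c2∈{1}] only 1 remains possible at r8c2. So r8c2=1.
Step 2. [r3c1∈{1,2,4,5,6}] across col 1, 2 lands solely at r3c1 ⇒ r3c1=2.
Step 3. [r5c4∈{3}] nothing but 3 survives at r5c4 ⇒ r5c4=3.
Step 4. [r3c3∈{1,4,5,6}] across box 1, 5 lands solely at r3c3. So r3c3=5.
Step 5. [r7c8∈{1,2,3,4,9}] 9 has one home in row 7: r7c8. So r7c8=9.
Step 6. [r5c5∈{4}] r5c5's peers cover all but 4, so r5c5=4.
Step 7. [r2c3∈{1,4,6}] box 1 places 1 nowhere but r2c3 ⇒ r2c3=1.
Step 8. [r2c4∈{2,8}] in box 2, 2 fits only at r2c4 ⇒ r2c4=2.
Step 9. [r7c4∈{6}] only 6 remains possible at r7c4, so r7c4=6.
Step 10. [r9c1∈{3,4,5,6,8}] r9c1 is the only open cell in row 9 admitting 5. So r9c1=5.
Step 11. [r9c6∈{1,3,7,8}] 8 has one home in row 9: r9c6, so r9c6=8.
Step 12. [r3c7∈{3,4,7,9}] 9 has one home in row 3: r3c7, so r3c7=9.
Step 13. [r3c9∈{1,3,7,8}] r3c9 is the only open cell in row 3 admitting 7. So r3c9=7.
Step 14. [r9c7∈{3,4,7}] across row 9, 7 lands solely at r9c7 ⇒ r9c7=7.
Step 15. [r9c8∈{1,3,4}] in box 9, 4 fits only at r9c8, so r9c8=4.
Step 16. [r9c9∈{1,3}] r9c9 is the only open cell in box 9 admitting 1 ⇒ r9c9=1.
Step 17. [r2c9∈{3,8}] across col 9, 3 lands solely at r2c9 ⇒ r2c9=3.
Step 18. [r9c5∈{3}] r9c5's peers cover all but 3. So r9c5=3.
Step 19. [r3c5∈{1}] r3c5's peers cover all but 1. So r3c5=1.
Step 20. [r1c9∈{2}] r1c9 has the single candidate 2, so r1c9=2.
Step 21. [r2c8∈{6,8}] across row 2, 8 lands solely at r2c8 ⇒ r2c8=8.
Step 22. [r2c2∈{4,6}] row 2 places 6 nowhere but r2c2, so r2c2=6.
Step 23. [r7c1∈{3,4}] across row 7, 3 lands solely at r7c1, so r7c1=3.
Step 24. [r8c7∈{2,3}] in col 7, 2 fits only at r8c7. So r8c7=2.
Step 25. [r6c7∈{3,5}] in col 7, 3 fits only at r6c7, so r6c7=3.
Step 26. [r1c6∈{4}] r1c6 is down to just 4. So r1c6=4.
Step 27. [r1c7∈{5}] only 5 remains possible at r1c7 ⇒ r1c7=5.
Step 28. [r4c1∈{4,6}] r4c1 is the only open cell in row 4 admitting 4, so r4c1=4.
Step 29. [r8c8∈{3}] only 3 remains possible at r8c8 ⇒ r8c8=3.
Step 30. [r7c5∈{2}] r7c5 is down to just 2 ⇒ r7c5=2.
Step 31. [r5c9∈{8}] r5c9 has the single candidate 8, so r5c9=8.
Step 32. [r7c6∈{1}] r7c6 is down to just 1. So r7c6=1.
Step 33. [r6c2∈{9}] r6c2's peers cover all but 9, so r6c2=9.
Step 34. [r3c4∈{8}] r3c4 is down to just 8, so r3c4=8.
Step 35. [r5c6∈{9}] only 9 remains possible at r5c6. So r5c6=9.
Step 36. [r3c2∈{4}] nothing but 4 survives at r3c2 ⇒ r3c2=4.
Step 37. [r9c3∈{6}] r9c3 is down to just 6, so r9c3=6.
Step 38. [r3c6∈{3}] r3c6 is down to just 3. So r3c6=3.
Step 39. [r1c8∈{1}] r1c8 is down to just 1, so r1c8=1.
Step 40. [r7c3∈{4}] only 4 remains possible at r7c3. So r7c3=4.
Step 41. [r8c1∈{8}] r8c1 is down to just 8. So r8c1=8.
Step 42. [r6c1∈{6}] r6c1 has the single candidate 6 ⇒ r6c1=6.
Step 43. [r5c3∈{7}] r5c3 has the single candidate 7. So r5c3=7.
Step 44. [r4c4∈{5}] r4c4's peers cover all but 5 ⇒ r4c4=5.
Step 45. [r3c8∈{6}] r3c8's peers cover all but 6 ⇒ r3c8=6.
Step 46. [r5c8∈{2}] r5c8 has the single candidate 2 ⇒ r5c8=2.
Step 47. [r5c1∈{1}] r5c1 has the single candidate 1, so r5c1=1.
Step 48. [r8c6∈{7}] r8c6's peers cover all but 7, so r8c6=7.
Step 49. [r4c6∈{6}] only 6 remains possible at r4c6. So r4c6=6.
Step 50. [r6c8∈{5}] r6c8 has the single candidate 5, so r6c8=5.
Step 51. [r2c7∈{4}] r2c7 is down to just 4, so r2c7=4.

Answer: 9 8 3 7 6 4 5 1 2 / 7 6 1 2 9 5 4 8 3 / 2 4 5 8 1 3 9 6 7 / 4 3 2 5 8 6 1 7 9 / 1 5 7 3 4 9 6 2 8 / 6 9 8 1 7 2 3 5 4 / 3 7 4 6 2 1 8 9 5 / 8 1 9 4 5 7 2 3 6 / 5 2 6 9 3 8 7 4 1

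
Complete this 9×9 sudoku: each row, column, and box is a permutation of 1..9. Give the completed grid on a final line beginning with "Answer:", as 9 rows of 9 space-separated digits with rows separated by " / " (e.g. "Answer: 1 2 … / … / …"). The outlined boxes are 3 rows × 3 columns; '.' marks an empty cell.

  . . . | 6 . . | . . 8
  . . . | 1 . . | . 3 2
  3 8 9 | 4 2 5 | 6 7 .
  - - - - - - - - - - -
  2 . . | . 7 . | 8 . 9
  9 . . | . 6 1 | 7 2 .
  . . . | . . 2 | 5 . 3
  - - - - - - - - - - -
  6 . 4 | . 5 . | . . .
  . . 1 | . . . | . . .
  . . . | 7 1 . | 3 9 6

Step 1. [r1c8∈{1,4,5}] box 3 places 5 nowhere but r1c8, so r1c8=5.
Step 2. [r8c6∈{3,4,6,8,9}] across row 8, 6 lands solely at r8c6 ⇒ r8c6=6.
Step 3. [r8c9∈{4,5,7}] col 9 places 5 nowhere but r8c9, so r8c9=5.
Step 4. [r5c9∈{4}] r5c9's peers cover all but 4 ⇒ r5c9=4.
Step 5. [r9c6∈{4,8}] in row 9, 4 fits only at r9c6, so r9c6=4.
Step 6. [r4c2∈{1,3,4,5,6}] row 4 places 4 nowhere but r4c2, so r4c2=4.
Step 7. [r4c6∈{3}] nothing but 3 survives at r4c6, so r4c6=3.
Step 8. [r4c8∈{1,6}] in row 4, 1 fits only at r4c8. So r4c8=1.
Step 9. [r4c3∈{5,6}] 6 has one home in row 4: r4c3. So r4c3=6.
Step 10. [r5c3∈{3,5,8}] col 3 places 3 nowhere but r5c3 ⇒ r5c3=3.
Step 11. [r5c4∈{5,8}] in row 5, 8 fits only at r5c4 ⇒ r5c4=8.
Step 12. [r6c4∈{9}] r6c4 is down to just 9 ⇒ r6c4=9.
Step 13. [r7c9∈{1,7}] col 9 places 7 nowhere but r7c9 ⇒ r7c9=7.
Step 14. [r7c7∈{1,2}] 1 has one home in row 7: r7c7. So r7c7=1.
Step 15. [r8c7∈{2,4}] 2 has one home in col 7: r8c7, so r8c7=2.
Step 16. [r8c4∈{3}] r8c4 is down to just 3. So r8c4=3.
Step 17. [r7c8∈{8}] r7c8 is down to just 8 ⇒ r7c8=8.
Step 18. [r7c6∈{9}] r7c6 is down to just 9, so r7c6=9.
Step 19. [r1c6∈{7}] only 7 remains possible at r1c6. So r1c6=7.
Step 20. [r2c2∈{5,6,7}] across row 2, 6 lands solely at r2c2 ⇒ r2c2=6.
Step 21. [r8c5∈{8}] nothing but 8 survives at r8c5, so r8c5=8.
Step 22. [r8c1∈{7}] r8c1 is down to just 7, so r8c1=7.
Step 23. [r2c3∈{5,7}] 7 has one home in row 2: r2c3 ⇒ r2c3=7.
Step 24. [r9c3∈{2,5,8}] across col 3, 5 lands solely at r9c3. So r9c3=5.
Step 25. [r9c2∈{2}] r9c2's peers cover all but 2. So r9c2=2.
Step 26. [r2c5∈{9}] r2c5's peers cover all but 9, so r2c5=9.
Step 27. [r2c7∈{4}] only 4 remains possible at r2c7. So r2c7=4.
Step 28. [r1c2∈{1}] r1c2 is down to just 1. So r1c2=1.
Step 29. [r9c1∈{8}] r9c1 is down to just 8. So r9c1=8.
Step 30. [r1c1∈{4}] nothing but 4 survives at r1c1, so r1c1=4.
Step 31. [r2c1∈{5}] r2c1's peers cover all but 5. So r2c1=5.
Step 32. [r6c5∈{4}] r6c5's peers cover all but 4 ⇒ r6c5=4.
Step 33. [r6c3∈{8}] only 8 remains possible at r6c3. So r6c3=8.
Step 34. [r3c9∈{1}] r3c9's peers cover all but 1 ⇒ r3c9=1.
Step 35. [r6c8∈{6}] only 6 remains possible at r6c8 ⇒ r6c8=6.
Step 36. [r2c6∈{8}] r2c6's peers cover all but 8 ⇒ r2c6=8.
Step 37. [r4c4∈{5}] r4c4's peers cover all but 5, so r4c4=5.
Step 38. [r1c3∈{2}] r1c3 is down to just 2 ⇒ r1c3=2.
Step 39. [r7c4∈{2}] only 2 remains possible at r7c4, so r7c4=2.
Step 40. [r1c7∈{9}] only 9 remains possible at r1c7, so r1c7=9.
Step 41. [r6c2∈{7}] r6c2 is down to just 7. So r6c2=7.
Step 42. [r8c8∈{4}] r8c8 is down to just 4, so r8c8=4.
Step 43. [r6c1∈{1}] r6c1's peers cover all but 1. So r6c1=1.
Step 44. [r1c5∈{3}] r1c5 is down to just 3 ⇒ r1c5=3.
Step 45. [r8c2∈{9}] r8c2 is down to just 9 ⇒ r8c2=9.
Step 46. [r5c2∈{5}] r5c2 has the single candidate 5, so r5c2=5.
Step 47. [r7c2∈{3}] r7c2 has the single candidate 3 ⇒ r7c2=3.

Answer: 4 1 2 6 3 7 9 5 8 / 5 6 7 1 9 8 4 3 2 / 3 8 9 4 2 5 6 7 1 / 2 4 6 5 7 3 8 1 9 / 9 5 3 8 6 1 7 2 4 / 1 7 8 9 4 2 5 6 3 / 6 3 4 2 5 9 1 8 7 / 7 9 1 3 8 6 2 4 5 / 8 2 5 7 1 4 3 9 6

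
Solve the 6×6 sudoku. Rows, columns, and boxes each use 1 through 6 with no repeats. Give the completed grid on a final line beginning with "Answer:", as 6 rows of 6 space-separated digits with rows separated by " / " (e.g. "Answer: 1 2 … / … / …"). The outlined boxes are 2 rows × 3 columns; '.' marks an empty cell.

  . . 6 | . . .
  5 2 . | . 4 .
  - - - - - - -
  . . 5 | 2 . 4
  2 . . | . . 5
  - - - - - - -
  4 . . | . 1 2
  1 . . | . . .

Step 1. [r4c4∈{1,3,6}] in box 4, 1 fits only at r4c4, so r4c4=1.
Step 2. [r5c3∈{3}] r5c3's peers cover all but 3. So r5c3=3.
Step 3. [r1c1∈{3}] r1c1 has the single candidate 3. So r1c1=3.
Step 4. [r3c1∈{6}] only 6 remains possible at r3c1, so r3c1=6.
Step 5. [r6c4∈{3,4,5,6}] in row 6, 4 fits only at r6c4 ⇒ r6c4=4.
Step 6. [r3c5∈{3}] r3c5 is down to just 3, so r3c5=3.
Step 7. [r2c3∈{1}] only 1 remains possible at r2c3. So r2c3=1.
Step 8. [r2c4∈{3,6}] r2c4 is the only open cell in col 4 admitting 3, so r2c4=3.
Step 9. [r5c4∈{5,6}] across col 4, 6 lands solely at r5c4, so r5c4=6.
Step 10. [r6c5∈{5}] r6c5's peers cover all but 5 ⇒ r6c5=5.
Step 11. [r4c2∈{3,4}] 3 has one home in row 4: r4c2. So r4c2=3.
Step 12. [r1c6∈{1}] only 1 remains possible at r1c6, so r1c6=1.
Step 13. [r1c5∈{2}] r1c5's peers cover all but 2. So r1c5=2.
Step 14. [r5c2∈{5}] r5c2's peers cover all but 5, so r5c2=5.
Step 15. [r6c3∈{2}] nothing but 2 survives at r6c3. So r6c3=2.
Step 16. [r3c2∈{1}] r3c2 is down to just 1 ⇒ r3c2=1.
Step 17. [r6c6∈{3}] r6c6 has the single candidate 3, so r6c6=3.
Step 18. [r4c5∈{6}] r4c5 is down to just 6. So r4c5=6.
Step 19. [r6c2∈{6}] only 6 remains possible at r6c2. So r6c2=6.
Step 20. [r2c6∈{6}] r2c6 has the single candidate 6, so r2c6=6.
Step 21. [r1c2∈{4}] only 4 remains possible at r1c2. So r1c2=4.
Step 22. [r4c3∈{4}] r4c3 is down to just 4 ⇒ r4c3=4.
Step 23. [r1c4∈{5}] r1c4 is down to just 5. So r1c4=5.

Answer: 3 4 6 5 2 1 / 5 2 1 3 4 6 / 6 1 5 2 3 4 / 2 3 4 1 6 5 / 4 5 3 6 1 2 / 1 6 2 4 5 3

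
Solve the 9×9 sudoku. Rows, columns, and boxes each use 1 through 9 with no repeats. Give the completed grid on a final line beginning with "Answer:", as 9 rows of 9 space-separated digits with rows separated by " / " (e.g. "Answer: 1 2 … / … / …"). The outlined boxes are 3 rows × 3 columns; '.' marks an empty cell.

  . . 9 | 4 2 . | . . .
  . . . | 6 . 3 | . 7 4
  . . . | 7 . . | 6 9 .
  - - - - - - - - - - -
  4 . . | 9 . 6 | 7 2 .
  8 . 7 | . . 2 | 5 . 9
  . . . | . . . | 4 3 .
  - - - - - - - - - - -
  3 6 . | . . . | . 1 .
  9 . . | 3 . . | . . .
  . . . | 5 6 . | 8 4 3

Step 1. [r5c4∈{1}] nothing but 1 survives at r5c4 ⇒ r5c4=1.
Step 2. [r8c7∈{2}] nothing but 2 survives at r8c7 ⇒ r8c7=2.
Step 3. [r2c7∈{1}] only 1 remains possible at r2c7 ⇒ r2c7=1.
Step 4. [r3c9∈{2,5,8}] col 9 places 2 nowhere but r3c9 ⇒ r3c9=2.
Step 5. [r6c4∈{8}] r6c4's peers cover all but 8. So r6c4=8.
Step 6. [r6c3∈{1,2,5,6}] col 3 places 6 nowhere but r6c3. So r6c3=6.
Step 7. [r5c2∈{3}] r5c2 is down to just 3, so r5c2=3.
Step 8. [r1c8∈{5,8}] in col 8, 8 fits only at r1c8 ⇒ r1c8=8.
Step 9. [r8c8∈{5,6}] across col 8, 5 lands solely at r8c8, so r8c8=5.
Step 10. [r7c3∈{2,4,5,8}] r7c3 is the only open cell in row 7 admitting 5, so r7c3=5.
Step 11. [r4c3∈{1}] nothing but 1 survives at r4c3. So r4c3=1.
Step 12. [r4c2∈{5}] nothing but 5 survives at r4c2. So r4c2=5.
Step 13. [r9c6∈{1,7,9}] r9c6 is the only open cell in row 9 admitting 9, so r9c6=9.
Step 14. [r7c9∈{7}] nothing but 7 survives at r7c9. So r7c9=7.
Step 15. [r1c1∈{1,5,6,7}] 6 has one home in row 1: r1c1, so r1c1=6.
Step 16. [r9c1∈{1,2,7}] 7 has one home in col 1: r9c1. So r9c1=7.
Step 17. [r3c1∈{1,5}] 1 has one home in col 1: r3c1 ⇒ r3c1=1.
Step 18. [r8c5∈{1,4,7,8}] 1 has one home in col 5: r8c5, so r8c5=1.
Step 19. [r8c6∈{4,7,8}] row 8 places 7 nowhere but r8c6 ⇒ r8c6=7.
Step 20. [r6c6∈{5}] r6c6 has the single candidate 5, so r6c6=5.
Step 21. [r3c6∈{8}] nothing but 8 survives at r3c6, so r3c6=8.
Step 22. [r3c2∈{4}] r3c2 has the single candidate 4 ⇒ r3c2=4.
Step 23. [r8c2∈{8}] nothing but 8 survives at r8c2, so r8c2=8.
Step 24. [r2c2∈{2}] nothing but 2 survives at r2c2 ⇒ r2c2=2.
Step 25. [r2c5∈{5,9}] r2c5 is the only open cell in row 2 admitting 9 ⇒ r2c5=9.
Step 26. [r5c5∈{4}] only 4 remains possible at r5c5. So r5c5=4.
Step 27. [r4c9∈{8}] only 8 remains possible at r4c9 ⇒ r4c9=8.
Step 28. [r8c9∈{6}] r8c9's peers cover all but 6, so r8c9=6.
Step 29. [r6c1∈{2}] r6c1's peers cover all but 2. So r6c1=2.
Step 30. [r1c9∈{5}] only 5 remains possible at r1c9 ⇒ r1c9=5.
Step 31. [r6c5∈{7}] nothing but 7 survives at r6c5. So r6c5=7.
Step 32. [r7c4∈{2}] nothing but 2 survives at r7c4, so r7c4=2.
Step 33. [r2c3∈{8}] nothing but 8 survives at r2c3, so r2c3=8.
Step 34. [r1c2∈{7}] nothing but 7 survives at r1c2. So r1c2=7.
Step 35. [r1c6∈{1}] r1c6 is down to just 1 ⇒ r1c6=1.
Step 36. [r9c3∈{2}] r9c3 has the single candidate 2 ⇒ r9c3=2.
Step 37. [r7c6∈{4}] r7c6's peers cover all but 4. So r7c6=4.
Step 38. [r8c3∈{4}] only 4 remains possible at r8c3. So r8c3=4.
Step 39. [r3c3∈{3}] nothing but 3 survives at r3c3 ⇒ r3c3=3.
Step 40. [r3c5∈{5}] nothing but 5 survives at r3c5. So r3c5=5.
Step 41. [r6c2∈{9}] r6c2 is down to just 9 ⇒ r6c2=9.
Step 42. [r9c2∈{1}] r9c2 is down to just 1 ⇒ r9c2=1.
Step 43. [r1c7∈{3}] nothing but 3 survives at r1c7 ⇒ r1c7=3.
Step 44. [r6c9∈{1}] r6c9 is down to just 1 ⇒ r6c9=1.
Step 45. [r7c7∈{9}] nothing but 9 survives at r7c7. So r7c7=9.
Step 46. [r7c5∈{8}] r7c5's peers cover all but 8 ⇒ r7c5=8.
Step 47. [r2c1∈{5}] only 5 remains possible at r2c1, so r2c1=5.
Step 48. [r4c5∈{3}] only 3 remains possible at r4c5. So r4c5=3.
Step 49. [r5c8∈{6}] r5c8's peers cover all but 6. So r5c8=6.

Answer: 6 7 9 4 2 1 3 8 5 / 5 2 8 6 9 3 1 7 4 / 1 4 3 7 5 8 6 9 2 / 4 5 1 9 3 6 7 2 8 / 8 3 7 1 4 2 5 6 9 / 2 9 6 8 7 5 4 3 1 / 3 6 5 2 8 4 9 1 7 / 9 8 4 3 1 7 2 5 6 / 7 1 2 5 6 9 8 4 3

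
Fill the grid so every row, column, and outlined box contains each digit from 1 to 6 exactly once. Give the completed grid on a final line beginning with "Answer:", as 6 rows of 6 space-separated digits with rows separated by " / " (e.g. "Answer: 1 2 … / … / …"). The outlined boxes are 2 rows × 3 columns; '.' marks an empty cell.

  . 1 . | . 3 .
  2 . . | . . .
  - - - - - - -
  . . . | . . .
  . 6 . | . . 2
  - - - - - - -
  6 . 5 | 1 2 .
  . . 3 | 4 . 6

Step 1. [r6c5∈{5}] only 5 remains possible at r6c5 ⇒ r6c5=5.
Step 2. [r2c2∈{3,4,5}] 3 has one home in row 2: r2c2. So r2c2=3.
Step 3. [r3c2∈{2,4,5}] in col 2, 5 fits only at r3c2, so r3c2=5.
Step 4. [r4c4∈{3,5}] across row 4, 5 lands solely at r4c4. So r4c4=5.
Step 5. [r2c4∈{6}] nothing but 6 survives at r2c4, so r2c4=6.
Step 6. [r2c3∈{4}] nothing but 4 survives at r2c3. So r2c3=4.
Step 7. [r4c3∈{1}] only 1 remains possible at r4c3, so r4c3=1.
Step 8. [r4c5∈{4}] r4c5 has the single candidate 4, so r4c5=4.
Step 9. [r2c6∈{1,5}] r2c6 is the only open cell in row 2 admitting 5, so r2c6=5.
Step 10. [r3c6∈{1,3}] col 6 places 1 nowhere but r3c6, so r3c6=1.
Step 11. [r3c1∈{3,4}] across row 3, 4 lands solely at r3c1 ⇒ r3c1=4.
Step 12. [r6c1∈{1}] only 1 remains possible at r6c1 ⇒ r6c1=1.
Step 13. [r1c1∈{5}] nothing but 5 survives at r1c1, so r1c1=5.
Step 14. [r4c1∈{3}] nothing but 3 survives at r4c1, so r4c1=3.
Step 15. [r3c5∈{6}] r3c5 has the single candidate 6. So r3c5=6.
Step 16. [r1c3∈{6}] only 6 remains possible at r1c3, so r1c3=6.
Step 17. [r3c4∈{3}] only 3 remains possible at r3c4. So r3c4=3.
Step 18. [r2c5∈{1}] nothing but 1 survives at r2c5, so r2c5=1.
Step 19. [r1c4∈{2}] r1c4 is down to just 2 ⇒ r1c4=2.
Step 20. [r5c6∈{3}] nothing but 3 survives at r5c6 ⇒ r5c6=3.
Step 21. [r3c3∈{2}] r3c3 is down to just 2. So r3c3=2.
Step 22. [r5c2∈{4}] r5c2's peers cover all but 4 ⇒ r5c2=4.
Step 23. [r6c2∈{2}] nothing but 2 survives at r6c2 ⇒ r6c2=2.
Step 24. [r1c6∈{4}] r1c6 is down to just 4, so r1c6=4.

Answer: 5 1 6 2 3 4 / 2 3 4 6 1 5 / 4 5 2 3 6 1 / 3 6 1 5 4 2 / 6 4 5 1 2 3 / 1 2 3 4 5 6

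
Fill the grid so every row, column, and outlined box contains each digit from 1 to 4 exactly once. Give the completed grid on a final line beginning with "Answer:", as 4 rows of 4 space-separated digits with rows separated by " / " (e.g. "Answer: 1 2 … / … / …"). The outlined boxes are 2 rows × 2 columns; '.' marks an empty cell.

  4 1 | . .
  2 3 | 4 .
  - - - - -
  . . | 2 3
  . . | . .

Step 1. [r4c4∈{1,4}] r4c4 is the only open cell in col 4 admitting 4 ⇒ r4c4=4.
Step 2. [r4c3∈{1}] r4c3 is down to just 1, so r4c3=1.
Step 3. [r3c2∈{4}] nothing but 4 survives at r3c2 ⇒ r3c2=4.
Step 4. [r4c2∈{2}] r4c2 is down to just 2. So r4c2=2.
Step 5. [r1c3∈{3}] only 3 remains possible at r1c3. So r1c3=3.
Step 6. [r1c4∈{2}] only 2 remains possible at r1c4 ⇒ r1c4=2.
Step 7. [r4c1∈{3}] r4c1 is down to just 3, so r4c1=3.
Step 8. [r2c4∈{1}] only 1 remains possible at r2c4 ⇒ r2c4=1.
Step 9. [r3c1∈{1}] nothing but 1 survives at r3c1, so r3c1=1.

Answer: 4 1 3 2 / 2 3 4 1 / 1 4 2 3 / 3 2 1 4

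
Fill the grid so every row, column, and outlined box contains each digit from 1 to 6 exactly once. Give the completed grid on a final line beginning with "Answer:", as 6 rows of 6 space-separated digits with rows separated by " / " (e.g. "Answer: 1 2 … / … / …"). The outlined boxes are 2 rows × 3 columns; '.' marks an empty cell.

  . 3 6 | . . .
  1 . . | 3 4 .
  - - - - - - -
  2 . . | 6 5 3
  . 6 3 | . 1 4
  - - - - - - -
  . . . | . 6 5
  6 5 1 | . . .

Step 1. [r6c6∈{2}] r6c6's peers cover all but 2. So r6c6=2.
Step 2. [r1c4∈{1,2,5}] 5 has one home in col 4: r1c4. So r1c4=5.
Step 3. [r2c2∈{2}] r2c2's peers cover all but 2 ⇒ r2c2=2.
Step 4. [r5c2∈{4}] only 4 remains possible at r5c2, so r5c2=4.
Step 5. [r6c5∈{3}] r6c5 is down to just 3 ⇒ r6c5=3.
Step 6. [r4c4∈{2}] nothing but 2 survives at r4c4 ⇒ r4c4=2.
Step 7. [r2c3∈{5}] r2c3 has the single candidate 5. So r2c3=5.
Step 8. [r1c1∈{4}] nothing but 4 survives at r1c1. So r1c1=4.
Step 9. [r3c3∈{4}] only 4 remains possible at r3c3. So r3c3=4.
Step 10. [r5c1∈{3}] only 3 remains possible at r5c1 ⇒ r5c1=3.
Step 11. [r4c1∈{5}] nothing but 5 survives at r4c1. So r4c1=5.
Step 12. [r6c4∈{4}] nothing but 4 survives at r6c4, so r6c4=4.
Step 13. [r5c3∈{2}] only 2 remains possible at r5c3 ⇒ r5c3=2.
Step 14. [r3c2∈{1}] nothing but 1 survives at r3c2 ⇒ r3c2=1.
Step 15. [r1c5∈{2}] r1c5 has the single candidate 2. So r1c5=2.
Step 16. [r2c6∈{6}] r2c6 has the single candidate 6, so r2c6=6.
Step 17. [r5c4∈{1}] r5c4 has the single candidate 1 ⇒ r5c4=1.
Step 18. [r1c6∈{1}] r1c6 has the single candidate 1. So r1c6=1.

Answer: 4 3 6 5 2 1 / 1 2 5 3 4 6 / 2 1 4 6 5 3 / 5 6 3 2 1 4 / 3 4 2 1 6 5 / 6 5 1 4 3 2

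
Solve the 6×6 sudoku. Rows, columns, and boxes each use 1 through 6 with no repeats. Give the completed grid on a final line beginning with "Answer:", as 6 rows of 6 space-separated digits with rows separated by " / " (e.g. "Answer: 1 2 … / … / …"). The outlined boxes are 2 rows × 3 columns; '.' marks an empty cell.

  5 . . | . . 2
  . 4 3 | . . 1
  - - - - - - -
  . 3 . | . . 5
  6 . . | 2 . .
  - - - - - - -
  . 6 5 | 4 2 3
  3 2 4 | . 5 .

Step 1. [r4c3∈{1}] r4c3's peers cover all but 1, so r4c3=1.
Step 2. [r1c5∈{3,4,6}] across row 1, 4 lands solely at r1c5, so r1c5=4.
Step 3. [r2c5∈{6}] r2c5 has the single candidate 6, so r2c5=6.
Step 4. [r6c4∈{1,6}] across row 6, 1 lands solely at r6c4 ⇒ r6c4=1.
Step 5. [r2c1∈{2}] only 2 remains possible at r2c1 ⇒ r2c1=2.
Step 6. [r3c3∈{2}] r3c3's peers cover all but 2. So r3c3=2.
Step 7. [r3c4∈{6}] r3c4 has the single candidate 6, so r3c4=6.
Step 8. [r1c3∈{6}] nothing but 6 survives at r1c3 ⇒ r1c3=6.
Step 9. [r4c6∈{4}] r4c6 is down to just 4, so r4c6=4.
Step 10. [r5c1∈{1}] nothing but 1 survives at r5c1 ⇒ r5c1=1.
Step 11. [r4c5∈{3}] r4c5 is down to just 3 ⇒ r4c5=3.
Step 12. [r1c2∈{1}] only 1 remains possible at r1c2 ⇒ r1c2=1.
Step 13. [r6c6∈{6}] r6c6 has the single candidate 6 ⇒ r6c6=6.
Step 14. [r2c4∈{5}] r2c4's peers cover all but 5. So r2c4=5.
Step 15. [r3c1∈{4}] only 4 remains possible at r3c1, so r3c1=4.
Step 16. [r4c2∈{5}] r4c2 has the single candidate 5 ⇒ r4c2=5.
Step 17. [r3c5∈{1}] only 1 remains possible at r3c5 ⇒ r3c5=1.
Step 18. [r1c4∈{3}] r1c4 is down to just 3, so r1c4=3.

Answer: 5 1 6 3 4 2 / 2 4 3 5 6 1 / 4 3 2 6 1 5 / 6 5 1 2 3 4 / 1 6 5 4 2 3 / 3 2 4 1 5 6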